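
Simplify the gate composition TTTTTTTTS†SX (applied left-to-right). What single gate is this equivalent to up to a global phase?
X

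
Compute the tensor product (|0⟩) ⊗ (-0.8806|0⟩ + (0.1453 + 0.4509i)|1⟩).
-0.8806|00⟩ + (0.1453 + 0.4509i)|01⟩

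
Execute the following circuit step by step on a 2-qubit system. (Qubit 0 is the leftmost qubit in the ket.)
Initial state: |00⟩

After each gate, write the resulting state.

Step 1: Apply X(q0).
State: |10⟩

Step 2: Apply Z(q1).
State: |10⟩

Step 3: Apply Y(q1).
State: i|11⟩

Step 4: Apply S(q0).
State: -|11⟩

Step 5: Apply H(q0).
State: -1/√2|01⟩ + 1/√2|11⟩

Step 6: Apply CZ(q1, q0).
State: -1/√2|01⟩ - 1/√2|11⟩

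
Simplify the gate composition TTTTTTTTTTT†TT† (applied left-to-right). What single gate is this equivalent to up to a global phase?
T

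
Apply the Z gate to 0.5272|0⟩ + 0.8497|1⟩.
0.5272|0⟩ - 0.8497|1⟩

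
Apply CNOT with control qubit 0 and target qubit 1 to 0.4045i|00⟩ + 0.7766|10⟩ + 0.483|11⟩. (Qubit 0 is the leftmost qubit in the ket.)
0.4045i|00⟩ + 0.483|10⟩ + 0.7766|11⟩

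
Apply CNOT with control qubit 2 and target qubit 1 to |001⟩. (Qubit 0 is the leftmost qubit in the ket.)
|011⟩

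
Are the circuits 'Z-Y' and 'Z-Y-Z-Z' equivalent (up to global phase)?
Yes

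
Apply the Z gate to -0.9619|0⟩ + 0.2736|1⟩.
-0.9619|0⟩ - 0.2736|1⟩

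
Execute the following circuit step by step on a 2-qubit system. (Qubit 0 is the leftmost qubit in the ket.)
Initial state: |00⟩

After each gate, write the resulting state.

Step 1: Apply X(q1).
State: |01⟩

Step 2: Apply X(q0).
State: |11⟩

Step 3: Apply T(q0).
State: (1/√2 + (1/√2)i)|11⟩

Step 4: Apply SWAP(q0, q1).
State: (1/√2 + (1/√2)i)|11⟩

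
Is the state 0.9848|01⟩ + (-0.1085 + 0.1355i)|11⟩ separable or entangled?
Separable

Writing the state as a|00⟩ + b|01⟩ + c|10⟩ + d|11⟩, it is a product state iff ad − bc = 0.
Here (a, b, c, d) = (0, 0.9848, 0, (-0.1085 + 0.1355i)): ad − bc = (0)(-0.1085 + 0.1355i) − (0.9848)(0) = 0, so the state is separable.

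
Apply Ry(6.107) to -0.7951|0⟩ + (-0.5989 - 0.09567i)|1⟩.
(0.8447 + 0.008417i)|0⟩ + (0.5266 + 0.0953i)|1⟩

Ry(6.107) = [[cos(θ/2), −sin(θ/2)], [sin(θ/2), cos(θ/2)]]; θ = 6.107, cos(θ/2) ≈ -0.996122, sin(θ/2) ≈ 0.0879788.
With a = amp(|0⟩) = -0.7951 and b = amp(|1⟩) = (-0.5989 - 0.09567i):
new amp(|0⟩) = (-0.996122)·a + (-0.0879788)·b = (0.8447 + 0.008417i)
new amp(|1⟩) = (0.0879788)·a + (-0.996122)·b = (0.5266 + 0.0953i)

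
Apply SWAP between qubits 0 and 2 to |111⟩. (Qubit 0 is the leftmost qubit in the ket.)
|111⟩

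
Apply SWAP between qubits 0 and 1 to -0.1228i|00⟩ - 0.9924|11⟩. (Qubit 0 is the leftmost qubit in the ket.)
-0.1228i|00⟩ - 0.9924|11⟩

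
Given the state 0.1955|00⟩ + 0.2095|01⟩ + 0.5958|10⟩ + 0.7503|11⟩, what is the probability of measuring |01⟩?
0.04389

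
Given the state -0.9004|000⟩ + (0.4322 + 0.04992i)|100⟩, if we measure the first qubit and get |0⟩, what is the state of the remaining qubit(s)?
-|00⟩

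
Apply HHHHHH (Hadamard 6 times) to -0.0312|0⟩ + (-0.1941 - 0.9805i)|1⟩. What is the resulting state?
-0.0312|0⟩ + (-0.1941 - 0.9805i)|1⟩

H² = I, so an even number of Hadamards cancels: H^6 = I and the state is unchanged.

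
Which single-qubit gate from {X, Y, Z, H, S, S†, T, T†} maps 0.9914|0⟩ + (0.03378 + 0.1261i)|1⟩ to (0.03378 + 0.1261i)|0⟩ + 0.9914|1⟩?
X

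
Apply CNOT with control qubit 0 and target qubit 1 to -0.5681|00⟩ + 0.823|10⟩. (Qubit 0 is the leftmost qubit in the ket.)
-0.5681|00⟩ + 0.823|11⟩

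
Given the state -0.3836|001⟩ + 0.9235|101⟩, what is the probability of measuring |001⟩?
0.1471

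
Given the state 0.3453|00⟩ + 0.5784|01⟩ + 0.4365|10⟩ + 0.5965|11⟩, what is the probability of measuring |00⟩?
0.1192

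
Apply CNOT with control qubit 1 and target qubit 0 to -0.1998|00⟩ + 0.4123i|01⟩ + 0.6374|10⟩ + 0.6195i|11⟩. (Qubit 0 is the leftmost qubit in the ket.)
-0.1998|00⟩ + 0.6195i|01⟩ + 0.6374|10⟩ + 0.4123i|11⟩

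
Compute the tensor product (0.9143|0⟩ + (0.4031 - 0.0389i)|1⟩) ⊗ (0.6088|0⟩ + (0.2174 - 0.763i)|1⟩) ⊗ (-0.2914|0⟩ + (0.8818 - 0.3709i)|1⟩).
-0.1622|000⟩ + (0.4908 - 0.2065i)|001⟩ + (-0.05792 + 0.2033i)|010⟩ + (-0.08347 - 0.6889i)|011⟩ + (-0.07151 + 0.006901i)|100⟩ + (0.2076 - 0.1119i)|101⟩ + (-0.01689 + 0.09209i)|110⟩ + (-0.06611 - 0.3002i)|111⟩

amp(|b₁b₂…⟩) = product of the factor amplitudes for bits b₁, b₂, …; only kets whose every factor amplitude is nonzero survive.
|000⟩: (0.9143)(0.6088)(-0.2914) = -0.1622
|001⟩: (0.9143)(0.6088)(0.8818 - 0.3709i) = (0.4908 - 0.2065i)
|010⟩: (0.9143)(0.2174 - 0.763i)(-0.2914) = (-0.05792 + 0.2033i)
|011⟩: (0.9143)(0.2174 - 0.763i)(0.8818 - 0.3709i) = (-0.08347 - 0.6889i)
|100⟩: (0.4031 - 0.0389i)(0.6088)(-0.2914) = (-0.07151 + 0.006901i)
|101⟩: (0.4031 - 0.0389i)(0.6088)(0.8818 - 0.3709i) = (0.2076 - 0.1119i)
|110⟩: (0.4031 - 0.0389i)(0.2174 - 0.763i)(-0.2914) = (-0.01689 + 0.09209i)
|111⟩: (0.4031 - 0.0389i)(0.2174 - 0.763i)(0.8818 - 0.3709i) = (-0.06611 - 0.3002i)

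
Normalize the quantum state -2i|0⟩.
-i|0⟩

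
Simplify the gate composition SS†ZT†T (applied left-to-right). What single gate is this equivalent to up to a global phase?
Z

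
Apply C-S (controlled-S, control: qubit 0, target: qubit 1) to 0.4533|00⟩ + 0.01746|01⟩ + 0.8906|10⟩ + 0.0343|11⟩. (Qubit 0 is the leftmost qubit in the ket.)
0.4533|00⟩ + 0.01746|01⟩ + 0.8906|10⟩ + 0.0343i|11⟩

C-S leaves the control-|0⟩ kets |00⟩, |01⟩ unchanged and applies S to qubit 1 on the control-|1⟩ pair (|10⟩, |11⟩).
S = [[1, 0], [0, i]].
With a = amp(|10⟩) = 0.8906 and b = amp(|11⟩) = 0.0343:
new amp(|10⟩) = (1)·a = 0.8906
new amp(|11⟩) = (i)·b = 0.0343i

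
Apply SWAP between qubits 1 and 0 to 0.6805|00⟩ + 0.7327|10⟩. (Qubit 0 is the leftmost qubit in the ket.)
0.6805|00⟩ + 0.7327|01⟩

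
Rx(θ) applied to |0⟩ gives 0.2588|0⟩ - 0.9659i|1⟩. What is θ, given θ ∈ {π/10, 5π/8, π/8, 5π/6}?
5π/6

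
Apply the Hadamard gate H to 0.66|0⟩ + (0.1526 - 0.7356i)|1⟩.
(0.5746 - 0.5201i)|0⟩ + (0.3588 + 0.5201i)|1⟩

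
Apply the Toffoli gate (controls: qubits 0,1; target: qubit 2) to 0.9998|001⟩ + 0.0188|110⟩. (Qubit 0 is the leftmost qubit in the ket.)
0.9998|001⟩ + 0.0188|111⟩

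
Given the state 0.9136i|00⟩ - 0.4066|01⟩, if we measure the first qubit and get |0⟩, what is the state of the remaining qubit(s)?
0.9136i|0⟩ - 0.4066|1⟩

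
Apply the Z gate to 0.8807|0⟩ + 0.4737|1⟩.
0.8807|0⟩ - 0.4737|1⟩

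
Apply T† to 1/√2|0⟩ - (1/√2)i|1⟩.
1/√2|0⟩ + (-1/2 - (1/2)i)|1⟩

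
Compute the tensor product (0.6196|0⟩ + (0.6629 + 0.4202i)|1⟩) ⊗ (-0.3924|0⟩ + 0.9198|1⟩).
-0.2431|00⟩ + 0.5699|01⟩ + (-0.2601 - 0.1649i)|10⟩ + (0.6097 + 0.3865i)|11⟩

amp(|b₁b₂…⟩) = product of the factor amplitudes for bits b₁, b₂, …; only kets whose every factor amplitude is nonzero survive.
|00⟩: (0.6196)(-0.3924) = -0.2431
|01⟩: (0.6196)(0.9198) = 0.5699
|10⟩: (0.6629 + 0.4202i)(-0.3924) = (-0.2601 - 0.1649i)
|11⟩: (0.6629 + 0.4202i)(0.9198) = (0.6097 + 0.3865i)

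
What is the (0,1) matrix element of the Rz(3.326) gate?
0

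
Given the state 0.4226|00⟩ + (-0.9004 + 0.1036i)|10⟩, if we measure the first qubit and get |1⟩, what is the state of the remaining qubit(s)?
(-0.9934 + 0.1143i)|0⟩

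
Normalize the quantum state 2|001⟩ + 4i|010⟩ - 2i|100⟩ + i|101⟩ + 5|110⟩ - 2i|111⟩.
0.2722|001⟩ + 0.5443i|010⟩ - 0.2722i|100⟩ + 0.1361i|101⟩ + 0.6804|110⟩ - 0.2722i|111⟩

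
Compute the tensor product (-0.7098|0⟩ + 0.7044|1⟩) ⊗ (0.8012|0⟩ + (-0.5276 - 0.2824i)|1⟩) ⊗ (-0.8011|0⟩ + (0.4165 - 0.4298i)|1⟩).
0.4556|000⟩ + (-0.2369 + 0.2444i)|001⟩ + (-0.3 - 0.1606i)|010⟩ + (0.2421 - 0.07747i)|011⟩ - 0.4521|100⟩ + (0.2351 - 0.2426i)|101⟩ + (0.2977 + 0.1594i)|110⟩ + (-0.2403 + 0.07688i)|111⟩

amp(|b₁b₂…⟩) = product of the factor amplitudes for bits b₁, b₂, …; only kets whose every factor amplitude is nonzero survive.
|000⟩: (-0.7098)(0.8012)(-0.8011) = 0.4556
|001⟩: (-0.7098)(0.8012)(0.4165 - 0.4298i) = (-0.2369 + 0.2444i)
|010⟩: (-0.7098)(-0.5276 - 0.2824i)(-0.8011) = (-0.3 - 0.1606i)
|011⟩: (-0.7098)(-0.5276 - 0.2824i)(0.4165 - 0.4298i) = (0.2421 - 0.07747i)
|100⟩: (0.7044)(0.8012)(-0.8011) = -0.4521
|101⟩: (0.7044)(0.8012)(0.4165 - 0.4298i) = (0.2351 - 0.2426i)
|110⟩: (0.7044)(-0.5276 - 0.2824i)(-0.8011) = (0.2977 + 0.1594i)
|111⟩: (0.7044)(-0.5276 - 0.2824i)(0.4165 - 0.4298i) = (-0.2403 + 0.07688i)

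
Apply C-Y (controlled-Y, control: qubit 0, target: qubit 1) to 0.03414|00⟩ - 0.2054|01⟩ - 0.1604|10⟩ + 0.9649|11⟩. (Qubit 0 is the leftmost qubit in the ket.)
0.03414|00⟩ - 0.2054|01⟩ - 0.9649i|10⟩ - 0.1604i|11⟩

C-Y leaves the control-|0⟩ kets |00⟩, |01⟩ unchanged and applies Y to qubit 1 on the control-|1⟩ pair (|10⟩, |11⟩).
Y = [[0, -i], [i, 0]].
With a = amp(|10⟩) = -0.1604 and b = amp(|11⟩) = 0.9649:
new amp(|10⟩) = (-i)·b = -0.9649i
new amp(|11⟩) = (i)·a = -0.1604i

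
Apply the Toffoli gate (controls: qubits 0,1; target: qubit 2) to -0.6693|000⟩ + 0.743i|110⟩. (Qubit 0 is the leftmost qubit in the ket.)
-0.6693|000⟩ + 0.743i|111⟩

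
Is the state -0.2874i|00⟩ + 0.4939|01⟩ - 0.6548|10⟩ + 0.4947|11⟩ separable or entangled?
Entangled

Writing the state as a|00⟩ + b|01⟩ + c|10⟩ + d|11⟩, it is a product state iff ad − bc = 0.
Here (a, b, c, d) = (-0.2874i, 0.4939, -0.6548, 0.4947): ad − bc = (-0.2874i)(0.4947) − (0.4939)(-0.6548) = (0.3234 - 0.1422i) ≠ 0, so the state is entangled.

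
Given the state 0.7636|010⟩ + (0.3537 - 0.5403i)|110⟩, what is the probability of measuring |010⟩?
0.5831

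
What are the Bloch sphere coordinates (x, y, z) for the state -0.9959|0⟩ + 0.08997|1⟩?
(-0.1792, 0, 0.9837)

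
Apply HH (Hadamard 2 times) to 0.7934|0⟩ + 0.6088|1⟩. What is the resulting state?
0.7934|0⟩ + 0.6088|1⟩

H² = I, so an even number of Hadamards cancels: H^2 = I and the state is unchanged.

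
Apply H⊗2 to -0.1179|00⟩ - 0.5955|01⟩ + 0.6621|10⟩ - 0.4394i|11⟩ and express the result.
(-0.02565 - 0.2197i)|00⟩ + (0.5699 + 0.2197i)|01⟩ + (-0.6878 + 0.2197i)|10⟩ + (-0.09225 - 0.2197i)|11⟩

H⊗2 gives amp(|y⟩) = (1/2) Σ_x (−1)^(x·y) amp(|x⟩), where x·y is the number of positions in which both x and y have a 1.
|00⟩: (-0.1179 - 0.5955 + 0.6621 - 0.4394i)/2 = (-0.02565 - 0.2197i)
|01⟩: (-0.1179 + 0.5955 + 0.6621 + 0.4394i)/2 = (0.5699 + 0.2197i)
|10⟩: (-0.1179 - 0.5955 - 0.6621 + 0.4394i)/2 = (-0.6878 + 0.2197i)
|11⟩: (-0.1179 + 0.5955 - 0.6621 - 0.4394i)/2 = (-0.09225 - 0.2197i)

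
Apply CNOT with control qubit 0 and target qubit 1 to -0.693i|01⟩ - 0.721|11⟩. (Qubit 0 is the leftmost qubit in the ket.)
-0.693i|01⟩ - 0.721|10⟩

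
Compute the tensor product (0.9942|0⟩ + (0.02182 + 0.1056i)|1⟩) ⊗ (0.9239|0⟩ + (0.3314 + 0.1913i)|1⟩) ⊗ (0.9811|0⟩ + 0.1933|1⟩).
0.9012|000⟩ + 0.1776|001⟩ + (0.3233 + 0.1866i)|010⟩ + (0.06369 + 0.03676i)|011⟩ + (0.01978 + 0.09572i)|100⟩ + (0.003897 + 0.01886i)|101⟩ + (-0.01272 + 0.03843i)|110⟩ + (-0.002507 + 0.007572i)|111⟩

amp(|b₁b₂…⟩) = product of the factor amplitudes for bits b₁, b₂, …; only kets whose every factor amplitude is nonzero survive.
|000⟩: (0.9942)(0.9239)(0.9811) = 0.9012
|001⟩: (0.9942)(0.9239)(0.1933) = 0.1776
|010⟩: (0.9942)(0.3314 + 0.1913i)(0.9811) = (0.3233 + 0.1866i)
|011⟩: (0.9942)(0.3314 + 0.1913i)(0.1933) = (0.06369 + 0.03676i)
|100⟩: (0.02182 + 0.1056i)(0.9239)(0.9811) = (0.01978 + 0.09572i)
|101⟩: (0.02182 + 0.1056i)(0.9239)(0.1933) = (0.003897 + 0.01886i)
|110⟩: (0.02182 + 0.1056i)(0.3314 + 0.1913i)(0.9811) = (-0.01272 + 0.03843i)
|111⟩: (0.02182 + 0.1056i)(0.3314 + 0.1913i)(0.1933) = (-0.002507 + 0.007572i)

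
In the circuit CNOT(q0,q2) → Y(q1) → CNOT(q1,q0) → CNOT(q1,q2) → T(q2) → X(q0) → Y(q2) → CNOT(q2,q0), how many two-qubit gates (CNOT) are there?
4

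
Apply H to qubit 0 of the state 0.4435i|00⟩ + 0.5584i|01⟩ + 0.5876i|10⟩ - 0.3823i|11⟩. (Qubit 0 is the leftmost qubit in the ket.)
0.7291i|00⟩ + 0.1245i|01⟩ - 0.1019i|10⟩ + 0.6652i|11⟩

H on qubit 0 mixes each pair of kets that differ only in qubit 0: amplitudes (a, b) of (|…0…⟩, |…1…⟩) become ((a + b)/√2, (a − b)/√2). Kets absent from the input have amplitude 0.
(|00⟩, |10⟩): (a, b) = (0.4435i, 0.5876i) → (0.7291i, -0.1019i)
(|01⟩, |11⟩): (a, b) = (0.5584i, -0.3823i) → (0.1245i, 0.6652i)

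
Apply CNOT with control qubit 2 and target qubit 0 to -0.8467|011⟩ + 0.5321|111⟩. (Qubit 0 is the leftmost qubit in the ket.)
0.5321|011⟩ - 0.8467|111⟩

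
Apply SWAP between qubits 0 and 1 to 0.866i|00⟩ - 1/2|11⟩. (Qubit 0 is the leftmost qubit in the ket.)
0.866i|00⟩ - 1/2|11⟩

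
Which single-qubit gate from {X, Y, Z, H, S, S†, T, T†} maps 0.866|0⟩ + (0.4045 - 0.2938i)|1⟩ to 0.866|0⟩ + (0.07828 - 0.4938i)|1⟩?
T†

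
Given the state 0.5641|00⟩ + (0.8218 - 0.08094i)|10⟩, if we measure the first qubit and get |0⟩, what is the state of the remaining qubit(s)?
|0⟩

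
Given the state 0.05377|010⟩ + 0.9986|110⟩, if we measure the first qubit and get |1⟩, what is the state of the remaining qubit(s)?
|10⟩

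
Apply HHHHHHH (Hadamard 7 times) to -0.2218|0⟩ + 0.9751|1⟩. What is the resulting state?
0.5327|0⟩ - 0.8463|1⟩

H² = I, so H^7 = H: a single Hadamard. With (a, b) = (-0.2218, 0.9751), H gives ((a + b)/√2, (a − b)/√2) = (0.5327, -0.8463).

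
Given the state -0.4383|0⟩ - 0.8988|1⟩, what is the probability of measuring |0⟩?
0.1921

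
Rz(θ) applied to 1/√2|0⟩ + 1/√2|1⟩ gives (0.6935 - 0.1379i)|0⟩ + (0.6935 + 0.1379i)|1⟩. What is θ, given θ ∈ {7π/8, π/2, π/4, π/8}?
π/8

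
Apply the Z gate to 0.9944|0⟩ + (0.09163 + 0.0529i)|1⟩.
0.9944|0⟩ + (-0.09163 - 0.0529i)|1⟩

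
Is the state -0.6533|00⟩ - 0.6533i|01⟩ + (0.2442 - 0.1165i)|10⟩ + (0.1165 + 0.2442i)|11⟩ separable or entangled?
Separable

Writing the state as a|00⟩ + b|01⟩ + c|10⟩ + d|11⟩, it is a product state iff ad − bc = 0.
Here (a, b, c, d) = (-0.6533, -0.6533i, (0.2442 - 0.1165i), (0.1165 + 0.2442i)): ad − bc = (-0.6533)(0.1165 + 0.2442i) − (-0.6533i)(0.2442 - 0.1165i) = 0, so the state is separable.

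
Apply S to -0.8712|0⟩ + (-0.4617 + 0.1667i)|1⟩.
-0.8712|0⟩ + (-0.1667 - 0.4617i)|1⟩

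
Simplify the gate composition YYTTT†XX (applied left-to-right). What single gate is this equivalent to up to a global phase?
T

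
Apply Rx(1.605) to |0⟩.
0.6949|0⟩ - 0.7191i|1⟩

Rx(1.605) = [[cos(θ/2), −i·sin(θ/2)], [−i·sin(θ/2), cos(θ/2)]]; θ = 1.605, cos(θ/2) ≈ 0.694911, sin(θ/2) ≈ 0.719096.
With a = amp(|0⟩) = 1 and b = amp(|1⟩) = 0:
new amp(|0⟩) = (0.694911)·a + (-0.719096i)·b = 0.6949
new amp(|1⟩) = (-0.719096i)·a + (0.694911)·b = -0.7191i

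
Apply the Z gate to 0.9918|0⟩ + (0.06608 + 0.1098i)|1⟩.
0.9918|0⟩ + (-0.06608 - 0.1098i)|1⟩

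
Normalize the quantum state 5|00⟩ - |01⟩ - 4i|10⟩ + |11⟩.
0.7625|00⟩ - 0.1525|01⟩ - 0.61i|10⟩ + 0.1525|11⟩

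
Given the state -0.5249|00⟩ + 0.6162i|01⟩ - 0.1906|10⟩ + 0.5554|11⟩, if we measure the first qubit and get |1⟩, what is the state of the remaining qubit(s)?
-0.3246|0⟩ + 0.9459|1⟩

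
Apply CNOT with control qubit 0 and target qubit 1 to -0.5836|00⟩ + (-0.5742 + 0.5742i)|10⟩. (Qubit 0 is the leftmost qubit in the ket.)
-0.5836|00⟩ + (-0.5742 + 0.5742i)|11⟩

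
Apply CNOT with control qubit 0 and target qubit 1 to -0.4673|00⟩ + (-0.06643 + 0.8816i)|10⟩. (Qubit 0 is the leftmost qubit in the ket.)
-0.4673|00⟩ + (-0.06643 + 0.8816i)|11⟩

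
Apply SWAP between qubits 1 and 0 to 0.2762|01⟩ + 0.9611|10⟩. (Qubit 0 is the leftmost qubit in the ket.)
0.9611|01⟩ + 0.2762|10⟩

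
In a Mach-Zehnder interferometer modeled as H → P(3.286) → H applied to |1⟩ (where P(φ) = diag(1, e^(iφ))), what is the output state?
(0.9948 + 0.07195i)|0⟩ + (0.005204 - 0.07195i)|1⟩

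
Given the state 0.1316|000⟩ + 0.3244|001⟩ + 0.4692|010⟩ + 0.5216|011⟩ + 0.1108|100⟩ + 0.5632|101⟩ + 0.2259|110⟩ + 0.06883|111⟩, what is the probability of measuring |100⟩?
0.01228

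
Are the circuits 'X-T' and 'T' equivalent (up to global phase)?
No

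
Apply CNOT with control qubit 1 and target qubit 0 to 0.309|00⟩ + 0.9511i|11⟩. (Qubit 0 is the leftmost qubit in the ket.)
0.309|00⟩ + 0.9511i|01⟩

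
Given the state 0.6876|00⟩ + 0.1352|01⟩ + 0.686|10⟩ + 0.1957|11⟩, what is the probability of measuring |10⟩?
0.4706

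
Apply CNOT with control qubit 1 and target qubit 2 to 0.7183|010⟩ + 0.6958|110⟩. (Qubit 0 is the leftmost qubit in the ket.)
0.7183|011⟩ + 0.6958|111⟩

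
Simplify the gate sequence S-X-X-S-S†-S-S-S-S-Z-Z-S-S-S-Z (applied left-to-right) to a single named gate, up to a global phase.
Z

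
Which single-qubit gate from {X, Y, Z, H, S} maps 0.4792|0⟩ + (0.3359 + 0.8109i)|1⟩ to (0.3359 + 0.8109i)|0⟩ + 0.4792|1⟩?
X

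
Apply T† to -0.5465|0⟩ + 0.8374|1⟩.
-0.5465|0⟩ + (0.5921 - 0.5921i)|1⟩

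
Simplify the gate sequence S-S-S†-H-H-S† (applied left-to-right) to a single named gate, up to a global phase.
I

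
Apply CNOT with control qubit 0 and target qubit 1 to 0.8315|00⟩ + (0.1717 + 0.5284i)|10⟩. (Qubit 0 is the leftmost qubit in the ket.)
0.8315|00⟩ + (0.1717 + 0.5284i)|11⟩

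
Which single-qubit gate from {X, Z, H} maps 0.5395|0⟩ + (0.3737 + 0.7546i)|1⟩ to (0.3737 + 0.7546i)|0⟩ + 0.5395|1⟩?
X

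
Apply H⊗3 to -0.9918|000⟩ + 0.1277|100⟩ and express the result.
-0.3055|000⟩ - 0.3055|001⟩ - 0.3055|010⟩ - 0.3055|011⟩ - 0.3958|100⟩ - 0.3958|101⟩ - 0.3958|110⟩ - 0.3958|111⟩

H⊗3 gives amp(|y⟩) = (1/2√2) Σ_x (−1)^(x·y) amp(|x⟩), where x·y is the number of positions in which both x and y have a 1.
|000⟩: (-0.9918 + 0.1277)/(2√2) = -0.3055
|001⟩: (-0.9918 + 0.1277)/(2√2) = -0.3055
|010⟩: (-0.9918 + 0.1277)/(2√2) = -0.3055
|011⟩: (-0.9918 + 0.1277)/(2√2) = -0.3055
|100⟩: (-0.9918 - 0.1277)/(2√2) = -0.3958
|101⟩: (-0.9918 - 0.1277)/(2√2) = -0.3958
|110⟩: (-0.9918 - 0.1277)/(2√2) = -0.3958
|111⟩: (-0.9918 - 0.1277)/(2√2) = -0.3958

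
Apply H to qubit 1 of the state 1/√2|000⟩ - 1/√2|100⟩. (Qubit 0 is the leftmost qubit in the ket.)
1/2|000⟩ + 1/2|010⟩ - 1/2|100⟩ - 1/2|110⟩

H on qubit 1 mixes each pair of kets that differ only in qubit 1: amplitudes (a, b) of (|…0…⟩, |…1…⟩) become ((a + b)/√2, (a − b)/√2). Kets absent from the input have amplitude 0.
(|000⟩, |010⟩): (a, b) = (1/√2, 0) → (1/2, 1/2)
(|100⟩, |110⟩): (a, b) = (-1/√2, 0) → (-1/2, -1/2)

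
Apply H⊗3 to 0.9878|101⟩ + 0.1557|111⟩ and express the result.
0.4043|000⟩ - 0.4043|001⟩ + 0.2942|010⟩ - 0.2942|011⟩ - 0.4043|100⟩ + 0.4043|101⟩ - 0.2942|110⟩ + 0.2942|111⟩

H⊗3 gives amp(|y⟩) = (1/2√2) Σ_x (−1)^(x·y) amp(|x⟩), where x·y is the number of positions in which both x and y have a 1.
|000⟩: (0.9878 + 0.1557)/(2√2) = 0.4043
|001⟩: (-0.9878 - 0.1557)/(2√2) = -0.4043
|010⟩: (0.9878 - 0.1557)/(2√2) = 0.2942
|011⟩: (-0.9878 + 0.1557)/(2√2) = -0.2942
|100⟩: (-0.9878 - 0.1557)/(2√2) = -0.4043
|101⟩: (0.9878 + 0.1557)/(2√2) = 0.4043
|110⟩: (-0.9878 + 0.1557)/(2√2) = -0.2942
|111⟩: (0.9878 - 0.1557)/(2√2) = 0.2942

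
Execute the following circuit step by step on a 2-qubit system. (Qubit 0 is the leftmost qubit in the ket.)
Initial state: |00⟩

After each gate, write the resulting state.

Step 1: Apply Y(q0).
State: i|10⟩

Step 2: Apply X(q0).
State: i|00⟩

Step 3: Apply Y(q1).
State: -|01⟩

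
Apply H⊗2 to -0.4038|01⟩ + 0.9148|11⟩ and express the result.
0.2555|00⟩ - 0.2555|01⟩ - 0.6593|10⟩ + 0.6593|11⟩

H⊗2 gives amp(|y⟩) = (1/2) Σ_x (−1)^(x·y) amp(|x⟩), where x·y is the number of positions in which both x and y have a 1.
|00⟩: (-0.4038 + 0.9148)/2 = 0.2555
|01⟩: (0.4038 - 0.9148)/2 = -0.2555
|10⟩: (-0.4038 - 0.9148)/2 = -0.6593
|11⟩: (0.4038 + 0.9148)/2 = 0.6593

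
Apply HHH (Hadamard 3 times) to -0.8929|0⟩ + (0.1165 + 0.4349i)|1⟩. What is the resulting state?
(-0.549 + 0.3075i)|0⟩ + (-0.7138 - 0.3075i)|1⟩

H² = I, so H^3 = H: a single Hadamard. With (a, b) = (-0.8929, (0.1165 + 0.4349i)), H gives ((a + b)/√2, (a − b)/√2) = ((-0.549 + 0.3075i), (-0.7138 - 0.3075i)).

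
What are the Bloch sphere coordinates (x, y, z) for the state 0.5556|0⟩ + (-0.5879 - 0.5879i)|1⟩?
(-0.6533, -0.6533, -0.3826)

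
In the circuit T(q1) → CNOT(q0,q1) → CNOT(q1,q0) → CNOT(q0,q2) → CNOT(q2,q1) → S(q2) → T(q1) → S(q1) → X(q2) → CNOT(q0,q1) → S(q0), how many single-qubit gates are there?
6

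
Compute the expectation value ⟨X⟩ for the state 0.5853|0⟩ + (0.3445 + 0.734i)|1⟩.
0.4033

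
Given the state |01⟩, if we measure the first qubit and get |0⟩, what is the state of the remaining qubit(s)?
|1⟩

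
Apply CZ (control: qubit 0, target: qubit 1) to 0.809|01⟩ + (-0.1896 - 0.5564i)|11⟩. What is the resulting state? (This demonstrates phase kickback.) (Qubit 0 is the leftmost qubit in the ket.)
0.809|01⟩ + (0.1896 + 0.5564i)|11⟩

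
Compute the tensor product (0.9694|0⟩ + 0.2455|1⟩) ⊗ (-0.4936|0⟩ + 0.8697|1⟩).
-0.4785|00⟩ + 0.8431|01⟩ - 0.1212|10⟩ + 0.2135|11⟩

amp(|b₁b₂…⟩) = product of the factor amplitudes for bits b₁, b₂, …; only kets whose every factor amplitude is nonzero survive.
|00⟩: (0.9694)(-0.4936) = -0.4785
|01⟩: (0.9694)(0.8697) = 0.8431
|10⟩: (0.2455)(-0.4936) = -0.1212
|11⟩: (0.2455)(0.8697) = 0.2135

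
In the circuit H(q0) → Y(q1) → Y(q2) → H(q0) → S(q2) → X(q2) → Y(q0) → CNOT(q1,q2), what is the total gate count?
8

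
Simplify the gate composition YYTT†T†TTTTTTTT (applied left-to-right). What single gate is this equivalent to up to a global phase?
T†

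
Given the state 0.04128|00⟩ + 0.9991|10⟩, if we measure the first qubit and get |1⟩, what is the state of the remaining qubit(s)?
|0⟩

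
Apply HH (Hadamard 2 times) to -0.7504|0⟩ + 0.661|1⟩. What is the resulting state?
-0.7504|0⟩ + 0.661|1⟩

H² = I, so an even number of Hadamards cancels: H^2 = I and the state is unchanged.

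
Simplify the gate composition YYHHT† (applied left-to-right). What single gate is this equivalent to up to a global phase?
T†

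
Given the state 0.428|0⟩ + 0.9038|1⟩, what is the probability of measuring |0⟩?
0.1832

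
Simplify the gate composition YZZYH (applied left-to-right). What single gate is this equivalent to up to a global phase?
H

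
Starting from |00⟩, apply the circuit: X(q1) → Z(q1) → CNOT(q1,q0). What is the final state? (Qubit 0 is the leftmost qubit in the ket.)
-|11⟩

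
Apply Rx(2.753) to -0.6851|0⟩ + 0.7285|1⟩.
(-0.1323 - 0.7148i)|0⟩ + (0.1407 + 0.6722i)|1⟩

Rx(2.753) = [[cos(θ/2), −i·sin(θ/2)], [−i·sin(θ/2), cos(θ/2)]]; θ = 2.753, cos(θ/2) ≈ 0.193076, sin(θ/2) ≈ 0.981184.
With a = amp(|0⟩) = -0.6851 and b = amp(|1⟩) = 0.7285:
new amp(|0⟩) = (0.193076)·a + (-0.981184i)·b = (-0.1323 - 0.7148i)
new amp(|1⟩) = (-0.981184i)·a + (0.193076)·b = (0.1407 + 0.6722i)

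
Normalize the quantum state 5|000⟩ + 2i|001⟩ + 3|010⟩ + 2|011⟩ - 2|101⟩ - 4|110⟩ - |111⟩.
0.6299|000⟩ + 0.252i|001⟩ + 1/√7|010⟩ + 0.252|011⟩ - 0.252|101⟩ - 0.504|110⟩ - 0.126|111⟩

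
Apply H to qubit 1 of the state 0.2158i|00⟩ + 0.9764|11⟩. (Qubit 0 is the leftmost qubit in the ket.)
0.1526i|00⟩ + 0.1526i|01⟩ + 0.6904|10⟩ - 0.6904|11⟩

H on qubit 1 mixes each pair of kets that differ only in qubit 1: amplitudes (a, b) of (|…0…⟩, |…1…⟩) become ((a + b)/√2, (a − b)/√2). Kets absent from the input have amplitude 0.
(|00⟩, |01⟩): (a, b) = (0.2158i, 0) → (0.1526i, 0.1526i)
(|10⟩, |11⟩): (a, b) = (0, 0.9764) → (0.6904, -0.6904)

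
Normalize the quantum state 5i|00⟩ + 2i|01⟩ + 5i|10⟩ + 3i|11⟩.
0.6299i|00⟩ + 0.252i|01⟩ + 0.6299i|10⟩ + (1/√7)i|11⟩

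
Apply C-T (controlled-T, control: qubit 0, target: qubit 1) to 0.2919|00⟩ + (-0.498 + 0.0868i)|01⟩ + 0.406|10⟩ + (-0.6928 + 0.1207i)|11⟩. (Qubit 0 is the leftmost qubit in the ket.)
0.2919|00⟩ + (-0.498 + 0.0868i)|01⟩ + 0.406|10⟩ + (-0.5752 - 0.4045i)|11⟩

C-T leaves the control-|0⟩ kets |00⟩, |01⟩ unchanged and applies T to qubit 1 on the control-|1⟩ pair (|10⟩, |11⟩).
T = [[1, 0], [0, (1/√2 + (1/√2)i)]].
With a = amp(|10⟩) = 0.406 and b = amp(|11⟩) = (-0.6928 + 0.1207i):
new amp(|10⟩) = (1)·a = 0.406
new amp(|11⟩) = (1/√2 + (1/√2)i)·b = (-0.5752 - 0.4045i)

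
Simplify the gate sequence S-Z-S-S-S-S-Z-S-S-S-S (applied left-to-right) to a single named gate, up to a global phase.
S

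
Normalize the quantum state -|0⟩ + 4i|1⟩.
-0.2425|0⟩ + 0.9701i|1⟩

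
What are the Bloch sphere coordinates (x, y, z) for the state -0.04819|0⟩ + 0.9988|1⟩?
(-0.09626, 0, -0.9953)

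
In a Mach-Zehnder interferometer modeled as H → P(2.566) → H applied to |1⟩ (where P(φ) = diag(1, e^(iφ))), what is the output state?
(0.9194 - 0.2722i)|0⟩ + (0.08057 + 0.2722i)|1⟩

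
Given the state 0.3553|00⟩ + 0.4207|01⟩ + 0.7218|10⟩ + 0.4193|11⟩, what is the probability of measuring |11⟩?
0.1758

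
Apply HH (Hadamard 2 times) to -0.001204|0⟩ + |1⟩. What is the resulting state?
-0.001204|0⟩ + |1⟩

H² = I, so an even number of Hadamards cancels: H^2 = I and the state is unchanged.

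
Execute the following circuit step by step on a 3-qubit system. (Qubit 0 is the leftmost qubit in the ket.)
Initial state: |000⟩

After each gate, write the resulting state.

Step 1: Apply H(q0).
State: 1/√2|000⟩ + 1/√2|100⟩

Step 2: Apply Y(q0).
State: -(1/√2)i|000⟩ + (1/√2)i|100⟩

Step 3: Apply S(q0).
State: -(1/√2)i|000⟩ - 1/√2|100⟩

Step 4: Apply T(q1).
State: -(1/√2)i|000⟩ - 1/√2|100⟩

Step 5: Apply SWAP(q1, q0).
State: -(1/√2)i|000⟩ - 1/√2|010⟩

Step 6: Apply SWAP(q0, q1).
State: -(1/√2)i|000⟩ - 1/√2|100⟩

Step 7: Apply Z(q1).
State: -(1/√2)i|000⟩ - 1/√2|100⟩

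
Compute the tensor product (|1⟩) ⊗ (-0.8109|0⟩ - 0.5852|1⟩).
-0.8109|10⟩ - 0.5852|11⟩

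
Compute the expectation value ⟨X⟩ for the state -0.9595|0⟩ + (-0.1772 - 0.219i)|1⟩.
0.34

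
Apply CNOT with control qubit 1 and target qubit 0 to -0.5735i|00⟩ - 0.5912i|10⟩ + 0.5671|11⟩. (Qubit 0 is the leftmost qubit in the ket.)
-0.5735i|00⟩ + 0.5671|01⟩ - 0.5912i|10⟩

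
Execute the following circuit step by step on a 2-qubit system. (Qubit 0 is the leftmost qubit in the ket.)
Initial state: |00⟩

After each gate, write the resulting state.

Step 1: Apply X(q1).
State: |01⟩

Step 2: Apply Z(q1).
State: -|01⟩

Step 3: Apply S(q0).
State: -|01⟩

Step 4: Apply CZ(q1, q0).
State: -|01⟩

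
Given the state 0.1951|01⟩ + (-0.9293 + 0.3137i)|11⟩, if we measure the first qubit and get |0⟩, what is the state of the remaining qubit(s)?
|1⟩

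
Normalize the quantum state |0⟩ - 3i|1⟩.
0.3162|0⟩ - 0.9487i|1⟩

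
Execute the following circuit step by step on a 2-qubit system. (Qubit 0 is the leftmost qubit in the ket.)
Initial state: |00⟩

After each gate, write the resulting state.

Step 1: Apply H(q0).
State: 1/√2|00⟩ + 1/√2|10⟩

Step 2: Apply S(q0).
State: 1/√2|00⟩ + (1/√2)i|10⟩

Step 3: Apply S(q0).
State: 1/√2|00⟩ - 1/√2|10⟩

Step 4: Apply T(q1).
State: 1/√2|00⟩ - 1/√2|10⟩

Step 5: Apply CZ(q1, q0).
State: 1/√2|00⟩ - 1/√2|10⟩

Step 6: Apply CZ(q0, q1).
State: 1/√2|00⟩ - 1/√2|10⟩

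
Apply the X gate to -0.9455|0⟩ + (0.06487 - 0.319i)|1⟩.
(0.06487 - 0.319i)|0⟩ - 0.9455|1⟩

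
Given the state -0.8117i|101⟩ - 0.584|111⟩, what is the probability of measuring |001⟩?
0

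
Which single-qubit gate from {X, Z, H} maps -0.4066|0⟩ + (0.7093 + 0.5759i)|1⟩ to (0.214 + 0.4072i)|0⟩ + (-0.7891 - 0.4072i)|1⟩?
H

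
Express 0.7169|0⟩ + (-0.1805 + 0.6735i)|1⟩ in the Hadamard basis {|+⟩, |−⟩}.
(0.3793 + 0.4762i)|+⟩ + (0.6346 - 0.4762i)|−⟩

With |ψ⟩ = α|0⟩ + β|1⟩, the Hadamard-basis coefficients are ⟨+|ψ⟩ = (α + β)/√2 and ⟨−|ψ⟩ = (α − β)/√2.
Here α = 0.7169, β = (-0.1805 + 0.6735i): (α + β)/√2 = (0.3793 + 0.4762i), (α − β)/√2 = (0.6346 - 0.4762i).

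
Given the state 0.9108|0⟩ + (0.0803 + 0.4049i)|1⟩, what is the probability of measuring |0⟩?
0.8296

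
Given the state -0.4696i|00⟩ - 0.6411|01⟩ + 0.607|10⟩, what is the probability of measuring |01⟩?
0.411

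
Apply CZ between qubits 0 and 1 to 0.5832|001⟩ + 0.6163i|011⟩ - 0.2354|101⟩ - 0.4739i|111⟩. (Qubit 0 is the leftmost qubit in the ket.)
0.5832|001⟩ + 0.6163i|011⟩ - 0.2354|101⟩ + 0.4739i|111⟩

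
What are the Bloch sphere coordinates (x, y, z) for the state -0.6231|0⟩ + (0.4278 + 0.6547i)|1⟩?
(-0.5331, -0.8159, -0.2234)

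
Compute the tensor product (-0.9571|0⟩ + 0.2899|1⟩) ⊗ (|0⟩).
-0.9571|00⟩ + 0.2899|10⟩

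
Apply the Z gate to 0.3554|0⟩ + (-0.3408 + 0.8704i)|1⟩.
0.3554|0⟩ + (0.3408 - 0.8704i)|1⟩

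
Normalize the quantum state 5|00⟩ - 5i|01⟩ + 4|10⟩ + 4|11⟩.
0.5522|00⟩ - 0.5522i|01⟩ + 0.4417|10⟩ + 0.4417|11⟩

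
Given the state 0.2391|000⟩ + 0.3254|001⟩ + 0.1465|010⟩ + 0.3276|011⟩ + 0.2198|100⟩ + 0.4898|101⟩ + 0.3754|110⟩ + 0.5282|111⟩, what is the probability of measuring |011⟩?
0.1073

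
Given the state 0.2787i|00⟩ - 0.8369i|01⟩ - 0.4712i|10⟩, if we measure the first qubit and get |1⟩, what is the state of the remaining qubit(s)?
-i|0⟩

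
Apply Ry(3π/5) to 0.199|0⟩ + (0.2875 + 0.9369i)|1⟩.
(-0.1156 - 0.758i)|0⟩ + (0.33 + 0.5507i)|1⟩

Ry(3π/5) = [[cos(θ/2), −sin(θ/2)], [sin(θ/2), cos(θ/2)]]; θ = 3π/5, cos(θ/2) ≈ 0.587785, sin(θ/2) ≈ 0.809017.
With a = amp(|0⟩) = 0.199 and b = amp(|1⟩) = (0.2875 + 0.9369i):
new amp(|0⟩) = (0.587785)·a + (-0.809017)·b = (-0.1156 - 0.758i)
new amp(|1⟩) = (0.809017)·a + (0.587785)·b = (0.33 + 0.5507i)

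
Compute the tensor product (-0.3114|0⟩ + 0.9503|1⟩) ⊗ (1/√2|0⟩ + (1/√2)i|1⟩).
-0.2202|00⟩ - 0.2202i|01⟩ + 0.672|10⟩ + 0.672i|11⟩

amp(|b₁b₂…⟩) = product of the factor amplitudes for bits b₁, b₂, …; only kets whose every factor amplitude is nonzero survive.
|00⟩: (-0.3114)(1/√2) = -0.2202
|01⟩: (-0.3114)((1/√2)i) = -0.2202i
|10⟩: (0.9503)(1/√2) = 0.672
|11⟩: (0.9503)((1/√2)i) = 0.672i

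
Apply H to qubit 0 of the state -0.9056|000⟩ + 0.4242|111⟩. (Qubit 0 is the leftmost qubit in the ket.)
-0.6404|000⟩ + 0.3|011⟩ - 0.6404|100⟩ - 0.3|111⟩

H on qubit 0 mixes each pair of kets that differ only in qubit 0: amplitudes (a, b) of (|…0…⟩, |…1…⟩) become ((a + b)/√2, (a − b)/√2). Kets absent from the input have amplitude 0.
(|000⟩, |100⟩): (a, b) = (-0.9056, 0) → (-0.6404, -0.6404)
(|011⟩, |111⟩): (a, b) = (0, 0.4242) → (0.3, -0.3)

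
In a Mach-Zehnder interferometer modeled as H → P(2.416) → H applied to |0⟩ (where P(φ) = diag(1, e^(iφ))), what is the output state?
(0.1259 + 0.3318i)|0⟩ + (0.8741 - 0.3318i)|1⟩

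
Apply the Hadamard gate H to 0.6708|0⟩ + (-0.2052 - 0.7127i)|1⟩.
(0.3292 - 0.504i)|0⟩ + (0.6194 + 0.504i)|1⟩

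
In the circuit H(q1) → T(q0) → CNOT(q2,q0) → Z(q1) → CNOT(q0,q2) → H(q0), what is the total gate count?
6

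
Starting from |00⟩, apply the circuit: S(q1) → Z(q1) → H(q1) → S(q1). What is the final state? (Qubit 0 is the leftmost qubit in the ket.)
1/√2|00⟩ + (1/√2)i|01⟩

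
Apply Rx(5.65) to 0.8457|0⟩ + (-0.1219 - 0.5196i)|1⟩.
(-0.9654 + 0.03795i)|0⟩ + (0.1158 + 0.2305i)|1⟩

Rx(5.65) = [[cos(θ/2), −i·sin(θ/2)], [−i·sin(θ/2), cos(θ/2)]]; θ = 5.65, cos(θ/2) ≈ -0.950302, sin(θ/2) ≈ 0.31133.
With a = amp(|0⟩) = 0.8457 and b = amp(|1⟩) = (-0.1219 - 0.5196i):
new amp(|0⟩) = (-0.950302)·a + (-0.31133i)·b = (-0.9654 + 0.03795i)
new amp(|1⟩) = (-0.31133i)·a + (-0.950302)·b = (0.1158 + 0.2305i)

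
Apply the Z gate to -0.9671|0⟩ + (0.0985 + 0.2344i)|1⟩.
-0.9671|0⟩ + (-0.0985 - 0.2344i)|1⟩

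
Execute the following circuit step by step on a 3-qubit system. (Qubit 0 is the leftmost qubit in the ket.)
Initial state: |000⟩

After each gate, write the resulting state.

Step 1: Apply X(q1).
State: |010⟩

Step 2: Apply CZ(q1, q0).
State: |010⟩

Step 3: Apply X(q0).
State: |110⟩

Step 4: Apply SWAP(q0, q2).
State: |011⟩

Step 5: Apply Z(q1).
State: -|011⟩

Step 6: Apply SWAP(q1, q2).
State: -|011⟩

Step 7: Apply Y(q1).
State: i|001⟩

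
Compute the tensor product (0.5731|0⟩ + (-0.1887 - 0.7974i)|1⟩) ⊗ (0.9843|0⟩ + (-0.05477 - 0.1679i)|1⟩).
0.5641|00⟩ + (-0.03139 - 0.09622i)|01⟩ + (-0.1857 - 0.7849i)|10⟩ + (-0.1235 + 0.07536i)|11⟩

amp(|b₁b₂…⟩) = product of the factor amplitudes for bits b₁, b₂, …; only kets whose every factor amplitude is nonzero survive.
|00⟩: (0.5731)(0.9843) = 0.5641
|01⟩: (0.5731)(-0.05477 - 0.1679i) = (-0.03139 - 0.09622i)
|10⟩: (-0.1887 - 0.7974i)(0.9843) = (-0.1857 - 0.7849i)
|11⟩: (-0.1887 - 0.7974i)(-0.05477 - 0.1679i) = (-0.1235 + 0.07536i)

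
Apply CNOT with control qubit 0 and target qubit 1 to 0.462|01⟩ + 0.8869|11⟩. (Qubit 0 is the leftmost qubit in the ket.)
0.462|01⟩ + 0.8869|10⟩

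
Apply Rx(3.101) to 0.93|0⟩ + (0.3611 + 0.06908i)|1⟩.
(0.08794 - 0.361i)|0⟩ + (0.007329 - 0.9284i)|1⟩

Rx(3.101) = [[cos(θ/2), −i·sin(θ/2)], [−i·sin(θ/2), cos(θ/2)]]; θ = 3.101, cos(θ/2) ≈ 0.0202949, sin(θ/2) ≈ 0.999794.
With a = amp(|0⟩) = 0.93 and b = amp(|1⟩) = (0.3611 + 0.06908i):
new amp(|0⟩) = (0.0202949)·a + (-0.999794i)·b = (0.08794 - 0.361i)
new amp(|1⟩) = (-0.999794i)·a + (0.0202949)·b = (0.007329 - 0.9284i)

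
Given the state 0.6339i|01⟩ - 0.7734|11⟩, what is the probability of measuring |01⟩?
0.4018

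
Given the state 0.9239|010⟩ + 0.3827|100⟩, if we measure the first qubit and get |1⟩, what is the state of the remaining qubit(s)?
|00⟩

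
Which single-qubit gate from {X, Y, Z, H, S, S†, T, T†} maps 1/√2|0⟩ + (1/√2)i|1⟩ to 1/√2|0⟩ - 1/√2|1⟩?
S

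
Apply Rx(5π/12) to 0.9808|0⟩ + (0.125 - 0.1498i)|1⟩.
(0.6869 - 0.0761i)|0⟩ + (0.09917 - 0.7159i)|1⟩

Rx(5π/12) = [[cos(θ/2), −i·sin(θ/2)], [−i·sin(θ/2), cos(θ/2)]]; θ = 5π/12, cos(θ/2) ≈ 0.793353, sin(θ/2) ≈ 0.608761.
With a = amp(|0⟩) = 0.9808 and b = amp(|1⟩) = (0.125 - 0.1498i):
new amp(|0⟩) = (0.793353)·a + (-0.608761i)·b = (0.6869 - 0.0761i)
new amp(|1⟩) = (-0.608761i)·a + (0.793353)·b = (0.09917 - 0.7159i)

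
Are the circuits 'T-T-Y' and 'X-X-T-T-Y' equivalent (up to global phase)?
Yes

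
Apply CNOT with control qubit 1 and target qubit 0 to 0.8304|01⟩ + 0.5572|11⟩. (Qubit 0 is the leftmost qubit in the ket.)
0.5572|01⟩ + 0.8304|11⟩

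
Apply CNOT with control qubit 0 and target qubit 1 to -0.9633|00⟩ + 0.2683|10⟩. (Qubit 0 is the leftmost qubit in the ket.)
-0.9633|00⟩ + 0.2683|11⟩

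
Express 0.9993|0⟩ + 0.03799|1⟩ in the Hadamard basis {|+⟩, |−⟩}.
0.7335|+⟩ + 0.6797|−⟩

With |ψ⟩ = α|0⟩ + β|1⟩, the Hadamard-basis coefficients are ⟨+|ψ⟩ = (α + β)/√2 and ⟨−|ψ⟩ = (α − β)/√2.
Here α = 0.9993, β = 0.03799: (α + β)/√2 = 0.7335, (α − β)/√2 = 0.6797.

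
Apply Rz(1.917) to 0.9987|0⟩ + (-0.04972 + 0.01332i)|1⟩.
(0.574 - 0.8173i)|0⟩ + (-0.03948 - 0.03303i)|1⟩

Rz(1.917) = [[e^(−iθ/2), 0], [0, e^(iθ/2)]] with e^(±iθ/2) = cos(θ/2) ± i·sin(θ/2); θ = 1.917, cos(θ/2) ≈ 0.574748, sin(θ/2) ≈ 0.81833.
With a = amp(|0⟩) = 0.9987 and b = amp(|1⟩) = (-0.04972 + 0.01332i):
new amp(|0⟩) = (0.574748 - 0.81833i)·a = (0.574 - 0.8173i)
new amp(|1⟩) = (0.574748 + 0.81833i)·b = (-0.03948 - 0.03303i)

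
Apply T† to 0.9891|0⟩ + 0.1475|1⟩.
0.9891|0⟩ + (0.1043 - 0.1043i)|1⟩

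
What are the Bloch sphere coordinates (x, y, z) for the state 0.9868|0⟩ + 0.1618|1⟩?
(0.3193, 0, 0.9476)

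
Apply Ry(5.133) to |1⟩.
-0.5439|0⟩ - 0.8391|1⟩

Ry(5.133) = [[cos(θ/2), −sin(θ/2)], [sin(θ/2), cos(θ/2)]]; θ = 5.133, cos(θ/2) ≈ -0.839142, sin(θ/2) ≈ 0.543913.
With a = amp(|0⟩) = 0 and b = amp(|1⟩) = 1:
new amp(|0⟩) = (-0.839142)·a + (-0.543913)·b = -0.5439
new amp(|1⟩) = (0.543913)·a + (-0.839142)·b = -0.8391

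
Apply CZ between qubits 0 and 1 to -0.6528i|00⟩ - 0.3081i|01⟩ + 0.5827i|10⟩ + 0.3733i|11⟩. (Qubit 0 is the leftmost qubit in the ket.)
-0.6528i|00⟩ - 0.3081i|01⟩ + 0.5827i|10⟩ - 0.3733i|11⟩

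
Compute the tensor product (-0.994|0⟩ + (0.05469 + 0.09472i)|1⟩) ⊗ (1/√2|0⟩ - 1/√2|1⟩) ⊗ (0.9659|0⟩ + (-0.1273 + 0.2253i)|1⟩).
-0.6789|000⟩ + (0.08947 - 0.1584i)|001⟩ + 0.6789|010⟩ + (-0.08947 + 0.1584i)|011⟩ + (0.03735 + 0.06469i)|100⟩ + (-0.02001 + 0.0001865i)|101⟩ + (-0.03735 - 0.06469i)|110⟩ + (0.02001 - 0.0001865i)|111⟩

amp(|b₁b₂…⟩) = product of the factor amplitudes for bits b₁, b₂, …; only kets whose every factor amplitude is nonzero survive.
|000⟩: (-0.994)(1/√2)(0.9659) = -0.6789
|001⟩: (-0.994)(1/√2)(-0.1273 + 0.2253i) = (0.08947 - 0.1584i)
|010⟩: (-0.994)(-1/√2)(0.9659) = 0.6789
|011⟩: (-0.994)(-1/√2)(-0.1273 + 0.2253i) = (-0.08947 + 0.1584i)
|100⟩: (0.05469 + 0.09472i)(1/√2)(0.9659) = (0.03735 + 0.06469i)
|101⟩: (0.05469 + 0.09472i)(1/√2)(-0.1273 + 0.2253i) = (-0.02001 + 0.0001865i)
|110⟩: (0.05469 + 0.09472i)(-1/√2)(0.9659) = (-0.03735 - 0.06469i)
|111⟩: (0.05469 + 0.09472i)(-1/√2)(-0.1273 + 0.2253i) = (0.02001 - 0.0001865i)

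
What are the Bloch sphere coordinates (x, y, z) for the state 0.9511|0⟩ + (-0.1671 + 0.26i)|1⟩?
(-0.3179, 0.4946, 0.8091)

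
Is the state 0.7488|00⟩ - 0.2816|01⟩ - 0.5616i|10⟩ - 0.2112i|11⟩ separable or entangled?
Entangled

Writing the state as a|00⟩ + b|01⟩ + c|10⟩ + d|11⟩, it is a product state iff ad − bc = 0.
Here (a, b, c, d) = (0.7488, -0.2816, -0.5616i, -0.2112i): ad − bc = (0.7488)(-0.2112i) − (-0.2816)(-0.5616i) = -0.3163i ≠ 0, so the state is entangled.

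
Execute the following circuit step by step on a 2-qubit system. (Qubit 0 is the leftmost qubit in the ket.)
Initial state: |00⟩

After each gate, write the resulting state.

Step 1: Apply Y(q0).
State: i|10⟩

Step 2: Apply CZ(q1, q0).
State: i|10⟩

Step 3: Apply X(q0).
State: i|00⟩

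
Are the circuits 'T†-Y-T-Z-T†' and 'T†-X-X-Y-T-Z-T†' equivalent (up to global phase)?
Yes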